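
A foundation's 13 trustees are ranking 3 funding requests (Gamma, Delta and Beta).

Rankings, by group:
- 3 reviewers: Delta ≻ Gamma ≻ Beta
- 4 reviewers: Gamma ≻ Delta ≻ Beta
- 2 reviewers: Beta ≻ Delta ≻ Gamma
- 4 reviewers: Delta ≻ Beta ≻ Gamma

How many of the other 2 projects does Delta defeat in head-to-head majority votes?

2

Delta against each rival (13 reviewers):
Delta vs Gamma: Delta wins 9–4.
Delta vs Beta: Delta, 11–2.
Delta beats Gamma, Beta — 2 pairwise wins.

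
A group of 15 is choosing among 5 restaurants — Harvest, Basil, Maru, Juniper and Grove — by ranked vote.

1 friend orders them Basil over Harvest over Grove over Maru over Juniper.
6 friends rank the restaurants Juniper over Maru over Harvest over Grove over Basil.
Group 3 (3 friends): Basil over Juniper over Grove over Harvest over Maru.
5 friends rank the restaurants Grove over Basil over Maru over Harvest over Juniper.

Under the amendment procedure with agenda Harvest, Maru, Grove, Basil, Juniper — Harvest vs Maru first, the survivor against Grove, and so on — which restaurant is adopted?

Juniper

Round 1: Harvest vs Maru — 4–11, Maru advances.
Round 2: Maru vs Grove — 6–9, Grove advances.
Round 3: Grove vs Basil — 11–4, Grove advances.
Round 4: Grove vs Juniper — 6–9, Juniper advances.
Juniper survives the agenda.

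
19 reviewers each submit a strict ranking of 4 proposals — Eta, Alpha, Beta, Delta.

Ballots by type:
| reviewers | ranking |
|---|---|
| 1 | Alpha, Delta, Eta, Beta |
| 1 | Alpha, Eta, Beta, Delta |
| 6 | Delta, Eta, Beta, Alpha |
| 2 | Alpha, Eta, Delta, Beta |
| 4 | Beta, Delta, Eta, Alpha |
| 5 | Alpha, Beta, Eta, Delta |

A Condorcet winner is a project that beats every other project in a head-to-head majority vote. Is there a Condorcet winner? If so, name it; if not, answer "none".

none

Pairwise majorities:
Eta vs Alpha: Eta, 10–9.
Eta–Beta: Eta 10–9.
Eta–Delta: Delta 11–8.
Alpha vs Beta: Beta, 10–9.
Alpha vs Delta: Delta, 10–9.
Beta–Delta: Beta 10–9.
Each project drops at least one matchup (Eta loses to Delta; Alpha loses to Eta; Beta loses to Eta; Delta loses to Beta); the cycle Eta > Beta > Delta > Eta rules out a Condorcet winner.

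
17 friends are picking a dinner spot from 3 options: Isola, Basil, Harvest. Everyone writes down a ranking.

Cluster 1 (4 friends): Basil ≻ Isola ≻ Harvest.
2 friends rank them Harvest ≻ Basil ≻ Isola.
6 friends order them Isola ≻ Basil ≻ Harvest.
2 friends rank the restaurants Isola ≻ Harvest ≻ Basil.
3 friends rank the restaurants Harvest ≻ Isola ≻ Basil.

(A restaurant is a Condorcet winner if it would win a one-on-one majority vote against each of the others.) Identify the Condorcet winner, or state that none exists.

Check each pair by majority over 17 ballots:
Isola vs Basil: Isola preferred on 6+2+3 = 11 ballots; Isola wins 11–6.
Isola vs Harvest: Isola preferred on 4+6+2 = 12 ballots; Isola wins 12–5.
Basil vs Harvest: 4+6 = 10 for Basil, 7 for Harvest — Basil by 10–7.
Only Isola has no losses; Isola is the Condorcet winner.

Isola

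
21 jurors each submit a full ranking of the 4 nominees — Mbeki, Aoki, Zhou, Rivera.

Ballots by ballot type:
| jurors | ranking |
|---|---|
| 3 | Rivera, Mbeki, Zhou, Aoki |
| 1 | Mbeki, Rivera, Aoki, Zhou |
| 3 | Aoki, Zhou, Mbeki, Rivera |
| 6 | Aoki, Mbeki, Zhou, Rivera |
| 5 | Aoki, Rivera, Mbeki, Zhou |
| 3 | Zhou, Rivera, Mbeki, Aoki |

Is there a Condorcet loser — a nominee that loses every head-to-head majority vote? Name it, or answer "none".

none

Pairwise majorities:
Mbeki vs Aoki: Mbeki preferred on 3+1+3 = 7 ballots; Aoki wins 14–7.
Mbeki vs Zhou: Mbeki wins 15–6.
Mbeki–Rivera: Rivera 11–10.
Aoki vs Zhou: Aoki wins 15–6.
Aoki–Rivera: Aoki 14–7.
Zhou vs Rivera: Zhou is ranked higher on 3+6+3 = 12 ballots, Rivera on 9. Zhou wins 12–9.
Each nominee has at least one pairwise win (Mbeki beats Zhou; Aoki beats Mbeki; Zhou beats Rivera; Rivera beats Mbeki) — no Condorcet loser.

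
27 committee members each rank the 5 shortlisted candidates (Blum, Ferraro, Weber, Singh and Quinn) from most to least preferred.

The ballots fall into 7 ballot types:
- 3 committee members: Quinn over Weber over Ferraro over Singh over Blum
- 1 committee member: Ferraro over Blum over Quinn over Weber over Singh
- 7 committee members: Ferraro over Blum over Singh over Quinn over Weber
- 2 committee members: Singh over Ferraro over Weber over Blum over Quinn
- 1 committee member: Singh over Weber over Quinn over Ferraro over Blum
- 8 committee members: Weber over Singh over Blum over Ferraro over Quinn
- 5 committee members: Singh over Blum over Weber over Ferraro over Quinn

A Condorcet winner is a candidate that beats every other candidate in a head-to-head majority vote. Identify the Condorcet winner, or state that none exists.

Singh

Head-to-head results (27 committee members):
Blum vs Ferraro: 8+5 = 13 for Blum, 14 for Ferraro — Ferraro by 14–13.
Blum vs Weber: 13 to 14, Weber.
Blum vs Singh: Blum preferred on 1+7 = 8 ballots; Singh wins 19–8.
Blum vs Quinn: Blum is ranked higher on 1+7+2+8+5 = 23 ballots, Quinn on 4. Blum wins 23–4.
Ferraro vs Weber: 1+7+2 = 10 for Ferraro, 17 for Weber — Weber by 17–10.
Ferraro vs Singh: 11 to 16, Singh.
Ferraro vs Quinn: 1+7+2+8+5 = 23 for Ferraro, 4 for Quinn — Ferraro by 23–4.
Weber vs Singh: 3+1+8 = 12 for Weber, 15 for Singh — Singh by 15–12.
Weber vs Quinn: Weber is ranked higher on 2+1+8+5 = 16 ballots, Quinn on 11. Weber wins 16–11.
Singh vs Quinn: 7+2+1+8+5 = 23 for Singh, 4 for Quinn — Singh by 23–4.
Singh beats each of Blum, Ferraro, Weber, Quinn — Singh is the Condorcet winner.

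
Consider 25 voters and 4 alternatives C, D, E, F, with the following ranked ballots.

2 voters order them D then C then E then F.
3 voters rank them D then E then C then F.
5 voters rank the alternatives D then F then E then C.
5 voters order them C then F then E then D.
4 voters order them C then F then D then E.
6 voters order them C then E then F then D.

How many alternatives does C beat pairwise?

3

C against each rival (25 voters):
C vs D: C wins 15–10.
C vs E: 2+5+4+6 = 17 for C, 8 for E — C by 17–8.
C vs F: 2+3+5+4+6 = 20 for C, 5 for F — C by 20–5.
C beats D, E, F — 3 pairwise wins.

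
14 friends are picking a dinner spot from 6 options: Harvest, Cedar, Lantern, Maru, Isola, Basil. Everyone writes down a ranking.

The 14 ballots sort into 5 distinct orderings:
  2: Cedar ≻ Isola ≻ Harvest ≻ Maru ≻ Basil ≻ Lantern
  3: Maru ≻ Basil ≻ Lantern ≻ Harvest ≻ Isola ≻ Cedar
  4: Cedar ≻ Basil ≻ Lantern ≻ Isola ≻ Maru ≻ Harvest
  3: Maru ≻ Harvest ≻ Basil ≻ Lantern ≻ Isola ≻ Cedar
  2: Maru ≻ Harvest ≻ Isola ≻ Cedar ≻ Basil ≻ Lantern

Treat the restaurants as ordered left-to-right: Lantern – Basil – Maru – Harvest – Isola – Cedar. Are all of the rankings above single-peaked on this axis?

no

Axis positions: Lantern=1, Basil=2, Maru=3, Harvest=4, Isola=5, Cedar=6.
Type 1 (peak Cedar at position 6): ranking walks positions 6-5-4-3-2-1, expanding outward from the peak — single-peaked.
Type 2 (peak Maru at position 3): ranking walks positions 3-2-1-4-5-6, expanding outward from the peak — single-peaked.
Type 3: ranking walks positions 6-2-1-5-3-4; Basil is ranked above Isola even though Isola lies between Basil and the peak Cedar on the axis — preferences dip and rise again. Not single-peaked.
Type 4 (peak Maru at position 3): ranking walks positions 3-4-2-1-5-6, expanding outward from the peak — single-peaked.
Type 5 (peak Maru at position 3): ranking walks positions 3-4-5-6-2-1, expanding outward from the peak — single-peaked.
Type 3 violates single-peakedness, so the profile is not single-peaked on this axis.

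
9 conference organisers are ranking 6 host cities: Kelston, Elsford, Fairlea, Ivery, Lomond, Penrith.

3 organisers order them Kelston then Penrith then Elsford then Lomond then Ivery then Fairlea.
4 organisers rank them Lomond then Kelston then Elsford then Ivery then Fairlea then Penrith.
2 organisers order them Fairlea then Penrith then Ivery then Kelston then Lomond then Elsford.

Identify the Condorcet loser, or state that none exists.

none

Pairwise majorities:
Kelston vs Elsford: 9 to 0, Kelston.
Kelston–Fairlea: Kelston 7–2.
Kelston vs Ivery: Kelston is ranked higher on 3+4 = 7 ballots, Ivery on 2. Kelston wins 7–2.
Kelston vs Lomond: Kelston, 5–4.
Kelston vs Penrith: 7 to 2, Kelston.
Elsford vs Fairlea: Elsford wins 7–2.
Elsford vs Ivery: Elsford, 7–2.
Elsford vs Lomond: Lomond wins 6–3.
Elsford vs Penrith: Penrith wins 5–4.
Fairlea vs Ivery: Fairlea is ranked higher on 2 ballots, Ivery on 7. Ivery wins 7–2.
Fairlea vs Lomond: Lomond, 7–2.
Fairlea vs Penrith: Fairlea preferred on 4+2 = 6 ballots; Fairlea wins 6–3.
Ivery vs Lomond: Ivery is ranked higher on 2 ballots, Lomond on 7. Lomond wins 7–2.
Ivery–Penrith: Penrith 5–4.
Lomond vs Penrith: 4 for Lomond, 5 for Penrith — Penrith by 5–4.
Every city wins at least one matchup (Kelston beats Elsford; Elsford beats Fairlea; Fairlea beats Penrith; Ivery beats Fairlea; Lomond beats Elsford; Penrith beats Elsford), so there is no Condorcet loser.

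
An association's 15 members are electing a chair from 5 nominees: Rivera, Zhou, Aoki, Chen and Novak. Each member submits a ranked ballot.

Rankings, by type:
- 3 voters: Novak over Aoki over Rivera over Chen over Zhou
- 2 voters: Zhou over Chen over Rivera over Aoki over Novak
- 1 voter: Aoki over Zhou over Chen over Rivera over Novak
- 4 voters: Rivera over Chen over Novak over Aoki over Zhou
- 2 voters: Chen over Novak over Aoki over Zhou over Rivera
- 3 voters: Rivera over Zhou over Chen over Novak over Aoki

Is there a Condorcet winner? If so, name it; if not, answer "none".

Rivera

Head-to-head results (15 voters):
Rivera vs Zhou: Rivera preferred on 3+4+3 = 10 ballots; Rivera wins 10–5.
Rivera vs Aoki: Rivera is ranked higher on 2+4+3 = 9 ballots, Aoki on 6. Rivera wins 9–6.
Rivera vs Chen: 10 to 5, Rivera.
Rivera vs Novak: 2+1+4+3 = 10 for Rivera, 5 for Novak — Rivera by 10–5.
Zhou vs Aoki: 2+3 = 5 for Zhou, 10 for Aoki — Aoki by 10–5.
Zhou vs Chen: 6 to 9, Chen.
Zhou vs Novak: Zhou preferred on 2+1+3 = 6 ballots; Novak wins 9–6.
Aoki vs Chen: Aoki preferred on 3+1 = 4 ballots; Chen wins 11–4.
Aoki vs Novak: Aoki preferred on 2+1 = 3 ballots; Novak wins 12–3.
Chen vs Novak: Chen preferred on 2+1+4+2+3 = 12 ballots; Chen wins 12–3.
Rivera defeats every rival head-to-head and is the Condorcet winner.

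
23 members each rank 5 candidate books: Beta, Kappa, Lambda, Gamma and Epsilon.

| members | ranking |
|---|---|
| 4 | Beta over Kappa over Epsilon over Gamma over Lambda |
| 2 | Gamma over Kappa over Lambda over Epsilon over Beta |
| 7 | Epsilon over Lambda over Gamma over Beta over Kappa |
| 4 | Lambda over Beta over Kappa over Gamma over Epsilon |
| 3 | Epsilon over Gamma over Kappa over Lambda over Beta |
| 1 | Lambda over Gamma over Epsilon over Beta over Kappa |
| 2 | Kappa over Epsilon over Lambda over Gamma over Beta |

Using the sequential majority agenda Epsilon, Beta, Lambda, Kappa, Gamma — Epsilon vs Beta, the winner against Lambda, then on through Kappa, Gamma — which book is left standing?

Gamma

Round 1: Epsilon vs Beta — 15–8, Epsilon advances.
Round 2: Epsilon vs Lambda — 16–7, Epsilon advances.
Round 3: Epsilon vs Kappa — 11–12, Kappa advances.
Round 4: Kappa vs Gamma — 10–13, Gamma advances.
The agenda winner is Gamma.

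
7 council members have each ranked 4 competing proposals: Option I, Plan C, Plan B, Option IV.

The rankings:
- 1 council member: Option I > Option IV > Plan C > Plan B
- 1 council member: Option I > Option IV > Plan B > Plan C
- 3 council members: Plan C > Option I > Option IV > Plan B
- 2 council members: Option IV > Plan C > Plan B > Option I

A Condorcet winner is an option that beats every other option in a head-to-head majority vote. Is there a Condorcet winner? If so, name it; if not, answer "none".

none

Check each pair by majority over 7 ballots:
Option I vs Plan C: Option I preferred on 1+1 = 2 ballots; Plan C wins 5–2.
Option I vs Plan B: Option I is ranked higher on 1+1+3 = 5 ballots, Plan B on 2. Option I wins 5–2.
Option I vs Option IV: 5 to 2, Option I.
Plan C vs Plan B: 1+3+2 = 6 for Plan C, 1 for Plan B — Plan C by 6–1.
Plan C vs Option IV: Plan C preferred on 3 ballots; Option IV wins 4–3.
Plan B vs Option IV: 0 for Plan B, 7 for Option IV — Option IV by 7–0.
Every option loses at least once (Option I loses to Plan C; Plan C loses to Option IV; Plan B loses to Option I; Option IV loses to Option I). The majority relation contains the cycle Option I > Option IV > Plan C > Option I, so there is no Condorcet winner.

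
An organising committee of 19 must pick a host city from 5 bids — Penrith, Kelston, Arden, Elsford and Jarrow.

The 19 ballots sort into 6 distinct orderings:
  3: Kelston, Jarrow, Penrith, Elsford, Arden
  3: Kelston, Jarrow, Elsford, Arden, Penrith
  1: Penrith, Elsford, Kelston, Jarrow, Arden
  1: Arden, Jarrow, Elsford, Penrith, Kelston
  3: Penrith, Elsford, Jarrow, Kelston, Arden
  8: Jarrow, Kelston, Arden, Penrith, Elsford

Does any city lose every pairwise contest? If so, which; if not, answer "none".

none

Pairwise majorities:
Penrith vs Kelston: Kelston wins 14–5.
Penrith vs Arden: 3+1+3 = 7 for Penrith, 12 for Arden — Arden by 12–7.
Penrith vs Elsford: Penrith wins 15–4.
Penrith vs Jarrow: Jarrow, 15–4.
Kelston vs Arden: Kelston is ranked higher on 3+3+1+3+8 = 18 ballots, Arden on 1. Kelston wins 18–1.
Kelston vs Elsford: Kelston wins 14–5.
Kelston vs Jarrow: Kelston is ranked higher on 3+3+1 = 7 ballots, Jarrow on 12. Jarrow wins 12–7.
Arden vs Elsford: 1+8 = 9 for Arden, 10 for Elsford — Elsford by 10–9.
Arden vs Jarrow: Jarrow, 18–1.
Elsford vs Jarrow: 4 to 15, Jarrow.
Every city wins at least one matchup (Penrith beats Elsford; Kelston beats Penrith; Arden beats Penrith; Elsford beats Arden; Jarrow beats Penrith), so there is no Condorcet loser.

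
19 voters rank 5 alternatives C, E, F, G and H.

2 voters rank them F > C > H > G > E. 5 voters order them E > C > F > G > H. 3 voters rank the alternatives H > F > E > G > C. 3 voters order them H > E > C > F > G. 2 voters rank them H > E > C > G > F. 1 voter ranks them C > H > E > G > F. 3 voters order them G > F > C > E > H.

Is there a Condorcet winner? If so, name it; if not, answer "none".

Pairwise majorities:
C vs E: E wins 13–6.
C vs F: C wins 11–8.
C vs G: C is ranked higher on 2+5+3+2+1 = 13 ballots, G on 6. C wins 13–6.
C vs H: 11 to 8, C.
E vs F: E is ranked higher on 5+3+2+1 = 11 ballots, F on 8. E wins 11–8.
E vs G: 14 to 5, E.
E vs H: 8 to 11, H.
F–G: F 13–6.
F vs H: F wins 10–9.
G vs H: 5+3 = 8 for G, 11 for H — H by 11–8.
No alternative is unbeaten: C loses to E; E loses to H; F loses to C; G loses to C; H loses to C. In particular C → H → E → C is a majority cycle — no Condorcet winner exists.

none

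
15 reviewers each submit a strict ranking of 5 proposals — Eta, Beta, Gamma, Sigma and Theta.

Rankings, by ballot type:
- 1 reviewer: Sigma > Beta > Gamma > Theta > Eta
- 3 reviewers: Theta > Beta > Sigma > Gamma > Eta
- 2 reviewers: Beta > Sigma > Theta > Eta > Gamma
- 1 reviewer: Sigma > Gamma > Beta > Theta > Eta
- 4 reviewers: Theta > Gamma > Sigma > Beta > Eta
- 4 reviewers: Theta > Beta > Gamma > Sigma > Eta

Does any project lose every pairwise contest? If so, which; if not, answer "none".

Eta

Pairwise majorities:
Eta–Beta: Beta 15–0.
Eta vs Gamma: Gamma wins 13–2.
Eta vs Sigma: Sigma wins 15–0.
Eta vs Theta: Theta, 15–0.
Beta vs Gamma: Beta wins 10–5.
Beta vs Sigma: Beta preferred on 3+2+4 = 9 ballots; Beta wins 9–6.
Beta–Theta: Theta 11–4.
Gamma–Sigma: Gamma 8–7.
Gamma–Theta: Theta 13–2.
Sigma vs Theta: 4 to 11, Theta.
Eta is beaten in every head-to-head and is the Condorcet loser.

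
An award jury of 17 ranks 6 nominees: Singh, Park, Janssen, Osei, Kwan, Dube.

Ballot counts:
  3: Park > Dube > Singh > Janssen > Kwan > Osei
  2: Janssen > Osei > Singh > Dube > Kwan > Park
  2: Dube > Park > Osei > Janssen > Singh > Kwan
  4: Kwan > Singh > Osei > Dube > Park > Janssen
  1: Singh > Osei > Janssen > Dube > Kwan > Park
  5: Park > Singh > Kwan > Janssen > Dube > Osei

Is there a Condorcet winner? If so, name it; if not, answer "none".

none

Head-to-head results (17 jurors):
Singh vs Park: Park wins 10–7.
Singh–Janssen: Singh 13–4.
Singh vs Osei: Singh, 13–4.
Singh vs Kwan: Singh, 13–4.
Singh vs Dube: Singh, 12–5.
Park vs Janssen: Park, 14–3.
Park vs Osei: Park wins 10–7.
Park vs Kwan: Park wins 10–7.
Park vs Dube: Dube wins 9–8.
Janssen vs Osei: Janssen wins 10–7.
Janssen vs Kwan: Kwan wins 9–8.
Janssen vs Dube: Dube wins 9–8.
Osei–Kwan: Kwan 12–5.
Osei vs Dube: Dube, 10–7.
Kwan vs Dube: Kwan wins 9–8.
Every nominee loses at least once (Singh loses to Park; Park loses to Dube; Janssen loses to Singh; Osei loses to Singh; Kwan loses to Singh; Dube loses to Singh). The majority relation contains the cycle Singh beats Dube beats Park beats Singh, so there is no Condorcet winner.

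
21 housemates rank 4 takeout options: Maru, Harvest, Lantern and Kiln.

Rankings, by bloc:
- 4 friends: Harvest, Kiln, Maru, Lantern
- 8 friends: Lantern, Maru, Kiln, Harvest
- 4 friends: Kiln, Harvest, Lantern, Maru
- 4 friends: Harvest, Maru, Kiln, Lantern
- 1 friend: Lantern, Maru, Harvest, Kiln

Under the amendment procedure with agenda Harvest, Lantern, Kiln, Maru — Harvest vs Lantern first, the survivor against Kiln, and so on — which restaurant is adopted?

Round 1: Harvest vs Lantern — 12–9, Harvest advances.
Round 2: Harvest vs Kiln — 9–12, Kiln advances.
Round 3: Kiln vs Maru — 8–13, Maru advances.
The agenda winner is Maru.

Maru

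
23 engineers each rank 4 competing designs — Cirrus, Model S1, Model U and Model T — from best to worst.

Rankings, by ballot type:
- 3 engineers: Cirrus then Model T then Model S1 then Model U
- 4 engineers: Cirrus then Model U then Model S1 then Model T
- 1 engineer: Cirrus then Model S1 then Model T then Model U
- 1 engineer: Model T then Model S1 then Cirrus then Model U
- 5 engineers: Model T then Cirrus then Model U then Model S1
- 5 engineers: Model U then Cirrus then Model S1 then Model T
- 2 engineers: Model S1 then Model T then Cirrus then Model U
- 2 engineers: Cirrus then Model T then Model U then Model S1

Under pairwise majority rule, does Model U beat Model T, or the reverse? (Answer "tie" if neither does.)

Model T

Ballots ranking Model U above Model T: 4 + 5 = 9.
Ballots ranking Model T above Model U: 23 − 9 = 14.
Model T wins the head-to-head 14–9.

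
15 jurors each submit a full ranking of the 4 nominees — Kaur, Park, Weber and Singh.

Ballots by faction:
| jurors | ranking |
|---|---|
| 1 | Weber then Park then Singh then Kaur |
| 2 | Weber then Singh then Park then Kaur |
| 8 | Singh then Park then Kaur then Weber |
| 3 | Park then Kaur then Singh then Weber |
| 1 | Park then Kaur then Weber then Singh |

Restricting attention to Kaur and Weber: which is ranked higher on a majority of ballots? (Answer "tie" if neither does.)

Kaur

Ballots ranking Kaur above Weber: 8 + 3 + 1 = 12.
Ballots ranking Weber above Kaur: 15 − 12 = 3.
Kaur wins the head-to-head 12–3.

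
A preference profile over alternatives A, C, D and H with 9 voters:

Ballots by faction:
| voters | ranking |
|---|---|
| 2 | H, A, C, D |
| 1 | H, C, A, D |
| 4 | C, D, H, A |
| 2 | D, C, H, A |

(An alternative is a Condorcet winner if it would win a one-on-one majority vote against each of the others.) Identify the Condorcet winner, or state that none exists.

Pairwise majorities:
A vs C: C wins 7–2.
A vs D: D, 6–3.
A vs H: H, 9–0.
C–D: C 7–2.
C vs H: C wins 6–3.
D vs H: D wins 6–3.
C beats each of A, D, H — C is the Condorcet winner.

C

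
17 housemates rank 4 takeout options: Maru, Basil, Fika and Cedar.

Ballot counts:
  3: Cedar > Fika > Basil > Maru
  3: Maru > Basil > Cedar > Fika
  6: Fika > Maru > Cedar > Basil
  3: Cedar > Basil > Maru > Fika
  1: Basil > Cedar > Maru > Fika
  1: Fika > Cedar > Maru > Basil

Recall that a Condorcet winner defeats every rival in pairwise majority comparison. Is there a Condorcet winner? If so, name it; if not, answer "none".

Pairwise majorities:
Maru vs Basil: 3+6+1 = 10 for Maru, 7 for Basil — Maru by 10–7.
Maru vs Fika: Maru is ranked higher on 3+3+1 = 7 ballots, Fika on 10. Fika wins 10–7.
Maru vs Cedar: 9 to 8, Maru.
Basil vs Fika: 7 to 10, Fika.
Basil vs Cedar: Basil is ranked higher on 3+1 = 4 ballots, Cedar on 13. Cedar wins 13–4.
Fika vs Cedar: 6+1 = 7 for Fika, 10 for Cedar — Cedar by 10–7.
Every restaurant loses at least once (Maru loses to Fika; Basil loses to Maru; Fika loses to Cedar; Cedar loses to Maru). The majority relation contains the cycle Maru > Cedar > Fika > Maru, so there is no Condorcet winner.

none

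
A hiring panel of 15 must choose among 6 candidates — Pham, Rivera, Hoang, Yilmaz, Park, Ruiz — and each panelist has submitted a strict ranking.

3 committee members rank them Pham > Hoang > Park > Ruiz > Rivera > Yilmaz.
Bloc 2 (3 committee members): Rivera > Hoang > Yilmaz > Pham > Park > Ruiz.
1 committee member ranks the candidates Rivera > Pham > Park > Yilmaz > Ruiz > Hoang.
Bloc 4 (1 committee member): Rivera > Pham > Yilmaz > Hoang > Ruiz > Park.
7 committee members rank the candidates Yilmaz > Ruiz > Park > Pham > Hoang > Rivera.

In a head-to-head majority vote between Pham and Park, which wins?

Ballots ranking Pham above Park: 3 + 3 + 1 + 1 = 8.
Ballots ranking Park above Pham: 15 − 8 = 7.
Pham wins the head-to-head 8–7.

Pham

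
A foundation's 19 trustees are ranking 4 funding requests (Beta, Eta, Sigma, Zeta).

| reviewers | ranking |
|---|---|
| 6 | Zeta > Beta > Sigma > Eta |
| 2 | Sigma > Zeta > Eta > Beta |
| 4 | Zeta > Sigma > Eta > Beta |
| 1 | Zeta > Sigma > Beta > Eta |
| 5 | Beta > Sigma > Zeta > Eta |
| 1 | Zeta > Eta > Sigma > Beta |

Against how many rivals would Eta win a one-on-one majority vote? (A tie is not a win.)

0

Eta against each rival (19 reviewers):
Eta vs Beta: 2+4+1 = 7 for Eta, 12 for Beta — Beta by 12–7.
Eta–Sigma: Sigma 18–1.
Eta vs Zeta: Zeta wins 19–0.
Eta beats no one; loses to Beta, Sigma, Zeta — 0 pairwise wins.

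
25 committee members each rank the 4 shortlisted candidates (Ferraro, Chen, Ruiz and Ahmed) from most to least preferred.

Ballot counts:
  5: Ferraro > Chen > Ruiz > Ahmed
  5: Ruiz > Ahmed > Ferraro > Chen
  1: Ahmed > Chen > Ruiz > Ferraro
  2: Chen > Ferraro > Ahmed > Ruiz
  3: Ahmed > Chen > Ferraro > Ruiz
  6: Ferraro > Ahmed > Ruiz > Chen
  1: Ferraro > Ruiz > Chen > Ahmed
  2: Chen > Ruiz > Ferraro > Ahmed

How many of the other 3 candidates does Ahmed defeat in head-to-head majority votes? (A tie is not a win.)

Ahmed against each rival (25 committee members):
Ahmed vs Ferraro: 5+1+3 = 9 for Ahmed, 16 for Ferraro — Ferraro by 16–9.
Ahmed vs Chen: 5+1+3+6 = 15 for Ahmed, 10 for Chen — Ahmed by 15–10.
Ahmed vs Ruiz: Ruiz wins 13–12.
Ahmed beats Chen; loses to Ferraro, Ruiz — 1 pairwise win.

1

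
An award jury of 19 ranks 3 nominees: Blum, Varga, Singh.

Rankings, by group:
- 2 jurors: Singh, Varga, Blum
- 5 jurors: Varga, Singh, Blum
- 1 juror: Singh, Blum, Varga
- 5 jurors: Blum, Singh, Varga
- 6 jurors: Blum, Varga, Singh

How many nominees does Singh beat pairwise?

Singh against each rival (19 jurors):
Singh vs Blum: Blum, 11–8.
Singh vs Varga: 8 to 11, Varga.
Singh beats no one; loses to Blum, Varga — 0 pairwise wins.

0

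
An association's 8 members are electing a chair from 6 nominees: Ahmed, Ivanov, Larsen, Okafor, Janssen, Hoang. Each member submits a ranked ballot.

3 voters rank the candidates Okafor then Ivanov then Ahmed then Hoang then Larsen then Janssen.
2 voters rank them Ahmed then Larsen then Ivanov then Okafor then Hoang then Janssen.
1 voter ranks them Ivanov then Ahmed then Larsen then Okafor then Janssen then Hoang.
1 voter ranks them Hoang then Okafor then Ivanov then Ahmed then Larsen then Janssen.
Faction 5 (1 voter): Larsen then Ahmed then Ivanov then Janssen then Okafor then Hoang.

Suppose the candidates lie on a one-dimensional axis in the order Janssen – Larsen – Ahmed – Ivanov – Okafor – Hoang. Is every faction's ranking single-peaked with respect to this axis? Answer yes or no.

Axis positions: Janssen=1, Larsen=2, Ahmed=3, Ivanov=4, Okafor=5, Hoang=6.
Faction 1 (peak Okafor at position 5): ranking walks positions 5-4-3-6-2-1, expanding outward from the peak — single-peaked.
Faction 2 (peak Ahmed at position 3): ranking walks positions 3-2-4-5-6-1, expanding outward from the peak — single-peaked.
Faction 3 (peak Ivanov at position 4): ranking walks positions 4-3-2-5-1-6, expanding outward from the peak — single-peaked.
Faction 4 (peak Hoang at position 6): ranking walks positions 6-5-4-3-2-1, expanding outward from the peak — single-peaked.
Faction 5 (peak Larsen at position 2): ranking walks positions 2-3-4-1-5-6, expanding outward from the peak — single-peaked.
Every ranking is single-peaked on this axis.

yes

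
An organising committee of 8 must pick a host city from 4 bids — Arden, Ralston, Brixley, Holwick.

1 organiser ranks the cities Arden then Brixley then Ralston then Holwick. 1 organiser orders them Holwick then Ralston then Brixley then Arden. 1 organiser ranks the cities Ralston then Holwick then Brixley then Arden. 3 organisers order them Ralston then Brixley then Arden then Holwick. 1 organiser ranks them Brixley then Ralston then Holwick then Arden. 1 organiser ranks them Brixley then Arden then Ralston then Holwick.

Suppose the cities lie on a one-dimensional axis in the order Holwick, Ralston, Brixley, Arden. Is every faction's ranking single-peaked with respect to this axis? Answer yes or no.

Axis positions: Holwick=1, Ralston=2, Brixley=3, Arden=4.
Faction 1 (peak Arden at position 4): ranking walks positions 4-3-2-1, expanding outward from the peak — single-peaked.
Faction 2 (peak Holwick at position 1): ranking walks positions 1-2-3-4, expanding outward from the peak — single-peaked.
Faction 3 (peak Ralston at position 2): ranking walks positions 2-1-3-4, expanding outward from the peak — single-peaked.
Faction 4 (peak Ralston at position 2): ranking walks positions 2-3-4-1, expanding outward from the peak — single-peaked.
Faction 5 (peak Brixley at position 3): ranking walks positions 3-2-1-4, expanding outward from the peak — single-peaked.
Faction 6 (peak Brixley at position 3): ranking walks positions 3-4-2-1, expanding outward from the peak — single-peaked.
Every ranking is single-peaked on this axis.

yes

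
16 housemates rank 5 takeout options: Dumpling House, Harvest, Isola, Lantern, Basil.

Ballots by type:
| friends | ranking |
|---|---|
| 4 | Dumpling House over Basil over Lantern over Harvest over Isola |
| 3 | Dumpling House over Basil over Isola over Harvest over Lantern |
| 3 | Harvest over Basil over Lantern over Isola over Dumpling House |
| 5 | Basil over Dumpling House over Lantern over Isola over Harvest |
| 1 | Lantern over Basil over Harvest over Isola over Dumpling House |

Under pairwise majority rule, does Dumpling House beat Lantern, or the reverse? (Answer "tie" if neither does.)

Ballots ranking Dumpling House above Lantern: 4 + 3 + 5 = 12.
Ballots ranking Lantern above Dumpling House: 16 − 12 = 4.
Dumpling House wins the head-to-head 12–4.

Dumpling House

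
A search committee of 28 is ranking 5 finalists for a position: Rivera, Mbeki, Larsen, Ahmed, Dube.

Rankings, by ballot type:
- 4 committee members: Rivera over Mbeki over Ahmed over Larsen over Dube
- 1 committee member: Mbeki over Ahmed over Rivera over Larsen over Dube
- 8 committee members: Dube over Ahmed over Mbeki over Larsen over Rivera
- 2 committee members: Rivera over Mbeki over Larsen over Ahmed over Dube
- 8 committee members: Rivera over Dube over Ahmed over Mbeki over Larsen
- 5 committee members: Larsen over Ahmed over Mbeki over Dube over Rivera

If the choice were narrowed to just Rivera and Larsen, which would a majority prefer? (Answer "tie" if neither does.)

Rivera

Ballots ranking Rivera above Larsen: 4 + 1 + 2 + 8 = 15.
Ballots ranking Larsen above Rivera: 28 − 15 = 13.
Rivera wins the head-to-head 15–13.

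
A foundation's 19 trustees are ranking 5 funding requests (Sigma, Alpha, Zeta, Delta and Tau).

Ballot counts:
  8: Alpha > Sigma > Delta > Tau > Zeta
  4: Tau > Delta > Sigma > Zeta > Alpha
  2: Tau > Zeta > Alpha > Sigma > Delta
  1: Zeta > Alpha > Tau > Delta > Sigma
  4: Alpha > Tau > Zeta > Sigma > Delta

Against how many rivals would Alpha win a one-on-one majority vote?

Alpha against each rival (19 reviewers):
Alpha vs Sigma: Alpha, 15–4.
Alpha vs Zeta: 12 to 7, Alpha.
Alpha vs Delta: Alpha wins 15–4.
Alpha–Tau: Alpha 13–6.
Alpha beats Sigma, Zeta, Delta, Tau — 4 pairwise wins.

4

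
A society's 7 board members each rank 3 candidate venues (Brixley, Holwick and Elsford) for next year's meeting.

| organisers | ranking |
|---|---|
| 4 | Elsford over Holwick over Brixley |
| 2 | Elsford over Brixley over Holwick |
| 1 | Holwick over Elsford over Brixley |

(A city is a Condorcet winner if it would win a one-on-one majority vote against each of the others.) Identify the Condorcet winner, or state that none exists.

Head-to-head results (7 organisers):
Brixley vs Holwick: Holwick, 5–2.
Brixley–Elsford: Elsford 7–0.
Holwick vs Elsford: Elsford wins 6–1.
Elsford defeats every rival head-to-head and is the Condorcet winner.

Elsford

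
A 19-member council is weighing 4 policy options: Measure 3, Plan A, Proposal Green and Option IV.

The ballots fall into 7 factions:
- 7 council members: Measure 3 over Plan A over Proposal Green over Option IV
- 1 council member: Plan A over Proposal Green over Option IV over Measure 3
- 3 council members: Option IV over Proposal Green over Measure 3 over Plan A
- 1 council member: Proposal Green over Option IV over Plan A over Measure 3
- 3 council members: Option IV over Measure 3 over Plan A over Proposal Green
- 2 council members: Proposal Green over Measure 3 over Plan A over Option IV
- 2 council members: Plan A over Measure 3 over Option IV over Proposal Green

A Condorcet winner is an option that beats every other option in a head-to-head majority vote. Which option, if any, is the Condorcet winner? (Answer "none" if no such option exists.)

Pairwise majorities:
Measure 3 vs Plan A: Measure 3, 15–4.
Measure 3–Proposal Green: Measure 3 12–7.
Measure 3 vs Option IV: Measure 3 wins 11–8.
Plan A–Proposal Green: Plan A 13–6.
Plan A vs Option IV: Plan A, 12–7.
Proposal Green vs Option IV: Proposal Green, 11–8.
Only Measure 3 has no losses; Measure 3 is the Condorcet winner.

Measure 3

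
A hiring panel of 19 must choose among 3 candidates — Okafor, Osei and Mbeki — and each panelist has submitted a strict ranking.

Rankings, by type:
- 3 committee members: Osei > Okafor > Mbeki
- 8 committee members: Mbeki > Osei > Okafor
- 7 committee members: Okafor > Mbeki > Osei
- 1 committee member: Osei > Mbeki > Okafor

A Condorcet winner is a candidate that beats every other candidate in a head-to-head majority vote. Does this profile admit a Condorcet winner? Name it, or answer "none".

Pairwise majorities:
Okafor vs Osei: Okafor preferred on 7 ballots; Osei wins 12–7.
Okafor vs Mbeki: 10 to 9, Okafor.
Osei vs Mbeki: 4 to 15, Mbeki.
Each candidate drops at least one matchup (Okafor loses to Osei; Osei loses to Mbeki; Mbeki loses to Okafor); the cycle Okafor > Mbeki > Osei > Okafor rules out a Condorcet winner.

none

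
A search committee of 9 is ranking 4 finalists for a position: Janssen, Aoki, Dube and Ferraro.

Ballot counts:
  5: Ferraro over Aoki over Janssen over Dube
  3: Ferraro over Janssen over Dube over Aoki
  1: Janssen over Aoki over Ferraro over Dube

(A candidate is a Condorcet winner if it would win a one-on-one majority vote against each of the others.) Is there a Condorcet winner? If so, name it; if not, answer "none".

Check each pair by majority over 9 ballots:
Janssen vs Aoki: Aoki, 5–4.
Janssen vs Dube: Janssen is ranked higher on 5+3+1 = 9 ballots, Dube on 0. Janssen wins 9–0.
Janssen–Ferraro: Ferraro 8–1.
Aoki vs Dube: 5+1 = 6 for Aoki, 3 for Dube — Aoki by 6–3.
Aoki–Ferraro: Ferraro 8–1.
Dube vs Ferraro: 0 for Dube, 9 for Ferraro — Ferraro by 9–0.
Ferraro beats each of Janssen, Aoki, Dube — Ferraro is the Condorcet winner.

Ferraro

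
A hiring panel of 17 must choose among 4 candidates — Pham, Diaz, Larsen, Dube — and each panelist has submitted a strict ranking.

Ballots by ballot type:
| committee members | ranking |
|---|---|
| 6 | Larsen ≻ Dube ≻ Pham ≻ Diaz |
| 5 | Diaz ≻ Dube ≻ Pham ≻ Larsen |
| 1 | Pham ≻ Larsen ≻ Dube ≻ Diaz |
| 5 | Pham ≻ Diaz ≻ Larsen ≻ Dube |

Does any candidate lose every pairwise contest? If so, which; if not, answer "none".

Pairwise majorities:
Pham vs Diaz: Pham preferred on 6+1+5 = 12 ballots; Pham wins 12–5.
Pham vs Larsen: 5+1+5 = 11 for Pham, 6 for Larsen — Pham by 11–6.
Pham vs Dube: Dube, 11–6.
Diaz vs Larsen: Diaz preferred on 5+5 = 10 ballots; Diaz wins 10–7.
Diaz–Dube: Diaz 10–7.
Larsen vs Dube: Larsen is ranked higher on 6+1+5 = 12 ballots, Dube on 5. Larsen wins 12–5.
Every candidate wins at least one matchup (Pham beats Diaz; Diaz beats Larsen; Larsen beats Dube; Dube beats Pham), so there is no Condorcet loser.

none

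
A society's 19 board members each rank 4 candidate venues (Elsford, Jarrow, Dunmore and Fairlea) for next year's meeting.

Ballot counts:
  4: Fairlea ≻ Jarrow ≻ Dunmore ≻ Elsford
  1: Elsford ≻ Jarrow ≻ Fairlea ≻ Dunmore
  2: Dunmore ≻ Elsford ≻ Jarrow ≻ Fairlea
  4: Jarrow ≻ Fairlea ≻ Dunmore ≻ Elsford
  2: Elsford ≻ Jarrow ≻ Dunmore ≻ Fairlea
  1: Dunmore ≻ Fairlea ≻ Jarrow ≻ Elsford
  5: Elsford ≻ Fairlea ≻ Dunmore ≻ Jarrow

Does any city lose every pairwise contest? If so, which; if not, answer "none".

none

Head-to-head results (19 organisers):
Elsford vs Jarrow: Elsford wins 10–9.
Elsford vs Dunmore: 8 to 11, Dunmore.
Elsford vs Fairlea: Elsford wins 10–9.
Jarrow vs Dunmore: Jarrow wins 11–8.
Jarrow–Fairlea: Fairlea 10–9.
Dunmore vs Fairlea: Fairlea, 14–5.
Each city has at least one pairwise win (Elsford beats Jarrow; Jarrow beats Dunmore; Dunmore beats Elsford; Fairlea beats Jarrow) — no Condorcet loser.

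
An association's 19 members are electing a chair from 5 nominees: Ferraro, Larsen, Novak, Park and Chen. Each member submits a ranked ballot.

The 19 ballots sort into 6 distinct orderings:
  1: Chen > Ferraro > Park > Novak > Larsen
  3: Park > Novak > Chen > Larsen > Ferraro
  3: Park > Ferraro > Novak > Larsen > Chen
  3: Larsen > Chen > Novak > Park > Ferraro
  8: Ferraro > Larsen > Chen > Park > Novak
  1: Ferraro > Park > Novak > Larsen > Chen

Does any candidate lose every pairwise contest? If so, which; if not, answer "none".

Head-to-head results (19 voters):
Ferraro–Larsen: Ferraro 13–6.
Ferraro vs Novak: Ferraro, 13–6.
Ferraro–Park: Ferraro 10–9.
Ferraro vs Chen: Ferraro, 12–7.
Larsen vs Novak: 3+8 = 11 for Larsen, 8 for Novak — Larsen by 11–8.
Larsen vs Park: Larsen is ranked higher on 3+8 = 11 ballots, Park on 8. Larsen wins 11–8.
Larsen vs Chen: 15 to 4, Larsen.
Novak vs Park: 3 to 16, Park.
Novak vs Chen: 3+3+1 = 7 for Novak, 12 for Chen — Chen by 12–7.
Park vs Chen: Park is ranked higher on 3+3+1 = 7 ballots, Chen on 12. Chen wins 12–7.
Only Novak has no wins; Novak is the Condorcet loser.

Novak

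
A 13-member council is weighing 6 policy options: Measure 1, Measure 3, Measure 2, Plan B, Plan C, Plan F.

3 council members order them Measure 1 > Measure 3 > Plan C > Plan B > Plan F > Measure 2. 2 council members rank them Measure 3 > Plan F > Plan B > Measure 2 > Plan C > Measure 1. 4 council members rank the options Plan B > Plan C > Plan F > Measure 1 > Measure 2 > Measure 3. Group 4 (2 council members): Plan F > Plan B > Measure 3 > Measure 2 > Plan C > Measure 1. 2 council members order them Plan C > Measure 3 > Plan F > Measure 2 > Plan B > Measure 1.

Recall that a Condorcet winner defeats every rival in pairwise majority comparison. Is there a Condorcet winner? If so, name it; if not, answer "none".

none

Check each pair by majority over 13 ballots:
Measure 1–Measure 3: Measure 1 7–6.
Measure 1 vs Measure 2: Measure 1, 7–6.
Measure 1 vs Plan B: Plan B wins 10–3.
Measure 1–Plan C: Plan C 10–3.
Measure 1 vs Plan F: Plan F wins 10–3.
Measure 3 vs Measure 2: Measure 3 wins 9–4.
Measure 3 vs Plan B: Measure 3 wins 7–6.
Measure 3–Plan C: Measure 3 7–6.
Measure 3 vs Plan F: Measure 3 wins 7–6.
Measure 2 vs Plan B: Plan B wins 11–2.
Measure 2 vs Plan C: Plan C, 9–4.
Measure 2 vs Plan F: Plan F, 13–0.
Plan B vs Plan C: Plan B, 8–5.
Plan B–Plan F: Plan B 7–6.
Plan C vs Plan F: Plan C, 9–4.
Every option loses at least once (Measure 1 loses to Plan B; Measure 3 loses to Measure 1; Measure 2 loses to Measure 1; Plan B loses to Measure 3; Plan C loses to Measure 3; Plan F loses to Measure 3). The majority relation contains the cycle Measure 1 → Measure 3 → Plan B → Measure 1, so there is no Condorcet winner.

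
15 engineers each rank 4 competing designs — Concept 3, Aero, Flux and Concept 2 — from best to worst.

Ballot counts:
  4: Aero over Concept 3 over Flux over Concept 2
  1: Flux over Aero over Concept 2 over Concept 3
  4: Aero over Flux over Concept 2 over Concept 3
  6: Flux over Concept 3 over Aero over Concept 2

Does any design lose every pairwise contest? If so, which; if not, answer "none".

Head-to-head results (15 engineers):
Concept 3 vs Aero: Aero, 9–6.
Concept 3 vs Flux: Flux wins 11–4.
Concept 3 vs Concept 2: Concept 3 wins 10–5.
Aero–Flux: Aero 8–7.
Aero vs Concept 2: Aero wins 15–0.
Flux vs Concept 2: 15 to 0, Flux.
Concept 2 is beaten in every head-to-head and is the Condorcet loser.

Concept 2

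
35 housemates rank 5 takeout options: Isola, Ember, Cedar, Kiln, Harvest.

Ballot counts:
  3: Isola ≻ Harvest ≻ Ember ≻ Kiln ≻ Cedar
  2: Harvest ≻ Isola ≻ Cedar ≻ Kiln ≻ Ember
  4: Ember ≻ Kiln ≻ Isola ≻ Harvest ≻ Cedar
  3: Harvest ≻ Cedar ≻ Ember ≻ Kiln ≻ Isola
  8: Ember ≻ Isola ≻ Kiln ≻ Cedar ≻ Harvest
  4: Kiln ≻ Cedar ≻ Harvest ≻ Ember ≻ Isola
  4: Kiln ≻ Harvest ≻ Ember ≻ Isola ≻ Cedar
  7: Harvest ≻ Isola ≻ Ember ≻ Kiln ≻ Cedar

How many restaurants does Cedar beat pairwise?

0

Cedar against each rival (35 friends):
Cedar vs Isola: Isola, 28–7.
Cedar vs Ember: Ember wins 26–9.
Cedar–Kiln: Kiln 30–5.
Cedar vs Harvest: 8+4 = 12 for Cedar, 23 for Harvest — Harvest by 23–12.
Cedar beats no one; loses to Isola, Ember, Kiln, Harvest — 0 pairwise wins.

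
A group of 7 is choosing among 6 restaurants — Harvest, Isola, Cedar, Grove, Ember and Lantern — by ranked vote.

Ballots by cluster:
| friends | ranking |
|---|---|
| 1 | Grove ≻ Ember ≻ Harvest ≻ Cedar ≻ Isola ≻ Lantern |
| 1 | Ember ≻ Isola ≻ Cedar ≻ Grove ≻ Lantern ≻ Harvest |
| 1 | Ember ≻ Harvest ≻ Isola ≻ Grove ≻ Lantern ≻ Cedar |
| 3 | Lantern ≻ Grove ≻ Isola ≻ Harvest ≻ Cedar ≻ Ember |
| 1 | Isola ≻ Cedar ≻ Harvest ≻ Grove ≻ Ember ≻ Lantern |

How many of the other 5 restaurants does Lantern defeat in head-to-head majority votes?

Lantern against each rival (7 friends):
Lantern vs Harvest: Lantern, 4–3.
Lantern vs Isola: Lantern is ranked higher on 3 ballots, Isola on 4. Isola wins 4–3.
Lantern vs Cedar: Lantern is ranked higher on 1+3 = 4 ballots, Cedar on 3. Lantern wins 4–3.
Lantern vs Grove: 3 to 4, Grove.
Lantern–Ember: Ember 4–3.
Lantern beats Harvest, Cedar; loses to Isola, Grove, Ember — 2 pairwise wins.

2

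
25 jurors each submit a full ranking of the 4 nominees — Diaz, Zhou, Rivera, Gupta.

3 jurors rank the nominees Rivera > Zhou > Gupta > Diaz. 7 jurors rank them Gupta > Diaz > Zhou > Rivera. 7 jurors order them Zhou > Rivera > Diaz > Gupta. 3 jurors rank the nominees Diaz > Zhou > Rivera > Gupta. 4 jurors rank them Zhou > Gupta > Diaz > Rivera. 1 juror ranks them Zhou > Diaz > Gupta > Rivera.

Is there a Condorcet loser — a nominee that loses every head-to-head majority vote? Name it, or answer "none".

none

Head-to-head results (25 jurors):
Diaz vs Zhou: Zhou, 15–10.
Diaz vs Rivera: Diaz preferred on 7+3+4+1 = 15 ballots; Diaz wins 15–10.
Diaz–Gupta: Gupta 14–11.
Zhou vs Rivera: Zhou wins 22–3.
Zhou–Gupta: Zhou 18–7.
Rivera vs Gupta: Rivera is ranked higher on 3+7+3 = 13 ballots, Gupta on 12. Rivera wins 13–12.
Every nominee wins at least one matchup (Diaz beats Rivera; Zhou beats Diaz; Rivera beats Gupta; Gupta beats Diaz), so there is no Condorcet loser.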